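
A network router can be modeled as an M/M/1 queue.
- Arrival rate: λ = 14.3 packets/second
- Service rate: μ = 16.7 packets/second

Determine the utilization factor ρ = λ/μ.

Server utilization: ρ = λ/μ
ρ = 14.3/16.7 = 0.8563
The server is busy 85.63% of the time.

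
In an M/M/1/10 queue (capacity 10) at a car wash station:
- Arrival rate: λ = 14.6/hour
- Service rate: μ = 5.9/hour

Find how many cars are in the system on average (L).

ρ = λ/μ = 14.6/5.9 = 2.4746
P₀ = (1-ρ)/(1-ρ^(K+1)) = (1-2.4746)/(1-2.4746^11) = -1.4746/-21307.6087 = 0.00006921
P_K = P₀×ρ^K = 0.000069205 × 2.4746^10 = 0.000069205 × 8610.9305 = 0.5959
L = ρ[1 - (K+1)ρ^K + Kρ^(K+1)] / [(1-ρ)(1-ρ^(K+1))]
L = 2.4746 × (1 - 11×8610.9305 + 10×21308.6087) / ((1 - 2.4746) × (1 - 21308.6087)) = 9.3224 cars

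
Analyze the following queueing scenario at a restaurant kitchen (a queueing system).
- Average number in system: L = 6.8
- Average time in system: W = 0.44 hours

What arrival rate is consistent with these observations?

Little's Law: L = λW, so λ = L/W
λ = 6.8/0.44 = 15.4545 orders/hour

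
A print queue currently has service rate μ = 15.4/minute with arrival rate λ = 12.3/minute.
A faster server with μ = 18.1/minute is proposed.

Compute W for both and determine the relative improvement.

System 1: ρ₁ = 12.3/15.4 = 0.7987, W₁ = 1/(15.4-12.3) = 0.32258
System 2: ρ₂ = 12.3/18.1 = 0.6796, W₂ = 1/(18.1-12.3) = 0.17241
Improvement: (W₁-W₂)/W₁ = (0.32258-0.17241)/0.32258 = 46.55%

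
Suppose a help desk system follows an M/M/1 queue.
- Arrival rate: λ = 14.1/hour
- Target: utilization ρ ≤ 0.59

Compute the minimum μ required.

ρ = λ/μ, so μ = λ/ρ
μ ≥ 14.1/0.59 = 23.8983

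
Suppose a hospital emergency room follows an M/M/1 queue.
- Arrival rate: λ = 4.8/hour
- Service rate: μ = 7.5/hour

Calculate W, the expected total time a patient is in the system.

First, compute utilization: ρ = λ/μ = 4.8/7.5 = 0.6400
For M/M/1: W = 1/(μ-λ)
W = 1/(7.5-4.8) = 1/2.70
W = 0.3704 hours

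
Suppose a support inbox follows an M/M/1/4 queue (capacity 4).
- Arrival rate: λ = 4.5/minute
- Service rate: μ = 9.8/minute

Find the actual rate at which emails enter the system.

ρ = λ/μ = 4.5/9.8 = 0.45918
P₀ = (1-ρ)/(1-ρ^(K+1)) = (1-0.45918)/(1-0.45918^5) = 0.5408/0.9796 = 0.5521
P_K = P₀×ρ^K = 0.55209 × 0.45918^4 = 0.55209 × 0.044456 = 0.02454
λ_eff = λ(1-P_K) = 4.5 × (1 - 0.02454) = 4.5 × 0.97546 = 4.3896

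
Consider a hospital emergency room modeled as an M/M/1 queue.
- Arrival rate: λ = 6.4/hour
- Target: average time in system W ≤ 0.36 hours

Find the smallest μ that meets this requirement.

For M/M/1: W = 1/(μ-λ)
Need W ≤ 0.36, so 1/(μ-λ) ≤ 0.36
μ - λ ≥ 1/0.36 = 2.7778
μ ≥ 6.4 + 2.7778 = 9.1778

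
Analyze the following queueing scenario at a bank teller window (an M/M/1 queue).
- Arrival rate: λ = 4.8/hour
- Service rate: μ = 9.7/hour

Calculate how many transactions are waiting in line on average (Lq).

ρ = λ/μ = 4.8/9.7 = 0.4948
For M/M/1: Lq = λ²/(μ(μ-λ))
Lq = 23.04/(9.7 × 4.90)
Lq = 0.4847 transactions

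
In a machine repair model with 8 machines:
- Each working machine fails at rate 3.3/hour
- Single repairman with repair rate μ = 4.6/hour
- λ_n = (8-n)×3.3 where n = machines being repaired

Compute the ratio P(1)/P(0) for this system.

P(1)/P(0) = ∏_{i=0}^{1-1} λ_i/μ_{i+1}
= (8-0)×3.3/4.6
= 5.7391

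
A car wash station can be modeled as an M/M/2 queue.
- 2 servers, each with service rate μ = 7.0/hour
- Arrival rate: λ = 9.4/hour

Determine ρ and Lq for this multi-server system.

Traffic intensity: ρ = λ/(cμ) = 9.4/(2×7.0) = 0.6714
Since ρ = 0.6714 < 1, system is stable.
Offered load a = λ/μ = cρ = 9.4/7.0 = 1.3429
P₀ = [ Σₙ₌₀^1 aⁿ/n! + a^2/(2!(1-ρ)) ]⁻¹
Σ = a^0/0! + a^1/1! = 1.0000 + 1.3429 = 2.3429
a^2/(2!(1-ρ)) = 1.80327/(2 × 0.328571) = 2.7441
P₀ = 1/(2.3429 + 2.7441) = 0.1966
Lq = P₀·a^2·ρ / (2!(1-ρ)²) = 0.19658 × 1.8033 × 0.67143 / (2 × 0.10796) = 1.1023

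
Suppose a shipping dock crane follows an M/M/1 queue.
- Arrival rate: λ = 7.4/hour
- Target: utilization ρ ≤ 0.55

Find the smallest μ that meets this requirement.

ρ = λ/μ, so μ = λ/ρ
μ ≥ 7.4/0.55 = 13.4545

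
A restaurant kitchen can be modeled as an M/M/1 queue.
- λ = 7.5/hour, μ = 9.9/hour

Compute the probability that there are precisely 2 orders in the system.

ρ = λ/μ = 7.5/9.9 = 0.7576
P(n) = (1-ρ)ρⁿ
P(2) = (1-0.7576) × 0.7576^2
P(2) = 0.2424 × 0.5740
P(2) = 0.1391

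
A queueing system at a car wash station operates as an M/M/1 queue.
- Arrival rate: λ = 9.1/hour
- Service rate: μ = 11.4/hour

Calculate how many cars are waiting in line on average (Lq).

ρ = λ/μ = 9.1/11.4 = 0.7982
For M/M/1: Lq = λ²/(μ(μ-λ))
Lq = 82.81/(11.4 × 2.30)
Lq = 3.1583 cars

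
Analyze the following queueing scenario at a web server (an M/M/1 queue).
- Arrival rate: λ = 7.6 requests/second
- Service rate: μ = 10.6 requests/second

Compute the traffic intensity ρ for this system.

Server utilization: ρ = λ/μ
ρ = 7.6/10.6 = 0.7170
The server is busy 71.70% of the time.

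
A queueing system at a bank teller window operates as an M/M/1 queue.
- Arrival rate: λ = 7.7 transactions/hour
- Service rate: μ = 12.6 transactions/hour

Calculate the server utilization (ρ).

Server utilization: ρ = λ/μ
ρ = 7.7/12.6 = 0.6111
The server is busy 61.11% of the time.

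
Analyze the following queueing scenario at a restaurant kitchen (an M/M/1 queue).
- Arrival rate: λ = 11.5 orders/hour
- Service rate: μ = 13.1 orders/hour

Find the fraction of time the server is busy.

Server utilization: ρ = λ/μ
ρ = 11.5/13.1 = 0.8779
The server is busy 87.79% of the time.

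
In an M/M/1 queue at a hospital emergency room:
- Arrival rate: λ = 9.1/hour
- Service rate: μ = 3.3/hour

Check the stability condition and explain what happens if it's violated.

Stability requires ρ = λ/(cμ) < 1
ρ = 9.1/(1 × 3.3) = 9.1/3.30 = 2.7576
Since 2.7576 ≥ 1, the system is UNSTABLE.
Queue grows without bound. Need μ > λ = 9.1.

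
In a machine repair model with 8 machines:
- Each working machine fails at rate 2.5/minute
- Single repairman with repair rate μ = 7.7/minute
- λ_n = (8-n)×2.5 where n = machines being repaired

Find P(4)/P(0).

P(4)/P(0) = ∏_{i=0}^{4-1} λ_i/μ_{i+1}
= (8-0)×2.5/7.7 × (8-1)×2.5/7.7 × (8-2)×2.5/7.7 × (8-3)×2.5/7.7
= 18.6684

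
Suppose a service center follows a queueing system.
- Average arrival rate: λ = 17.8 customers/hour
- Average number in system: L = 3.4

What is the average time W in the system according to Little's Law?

Little's Law: L = λW, so W = L/λ
W = 3.4/17.8 = 0.1910 hours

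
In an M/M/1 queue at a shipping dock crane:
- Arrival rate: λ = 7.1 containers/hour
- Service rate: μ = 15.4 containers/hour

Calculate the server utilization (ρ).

Server utilization: ρ = λ/μ
ρ = 7.1/15.4 = 0.4610
The server is busy 46.10% of the time.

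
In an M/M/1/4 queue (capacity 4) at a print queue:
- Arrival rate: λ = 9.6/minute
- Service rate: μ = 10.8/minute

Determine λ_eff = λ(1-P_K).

ρ = λ/μ = 9.6/10.8 = 0.88889
P₀ = (1-ρ)/(1-ρ^(K+1)) = (1-0.88889)/(1-0.88889^5) = 0.1111/0.4451 = 0.2496
P_K = P₀×ρ^K = 0.24965 × 0.88889^4 = 0.24965 × 0.62430 = 0.1559
λ_eff = λ(1-P_K) = 9.6 × (1 - 0.15585) = 9.6 × 0.84415 = 8.1038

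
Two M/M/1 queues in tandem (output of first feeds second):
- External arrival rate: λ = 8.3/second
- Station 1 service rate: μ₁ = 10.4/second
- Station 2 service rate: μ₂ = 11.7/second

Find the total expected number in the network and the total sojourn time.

By Jackson's theorem, each station behaves as independent M/M/1.
Station 1: ρ₁ = 8.3/10.4 = 0.7981, L₁ = ρ₁/(1-ρ₁) = λ/(μ₁-λ) = 8.3/2.10 = 3.9524
Station 2: ρ₂ = 8.3/11.7 = 0.7094, L₂ = ρ₂/(1-ρ₂) = λ/(μ₂-λ) = 8.3/3.40 = 2.4412
Total: L = L₁ + L₂ = 3.9524 + 2.4412 = 6.3936
W = L/λ = 6.3936/8.3 = 0.7703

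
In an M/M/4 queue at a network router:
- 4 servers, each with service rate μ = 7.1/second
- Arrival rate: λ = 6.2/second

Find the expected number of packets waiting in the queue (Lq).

Traffic intensity: ρ = λ/(cμ) = 6.2/(4×7.1) = 0.2183
Since ρ = 0.2183 < 1, system is stable.
Offered load a = λ/μ = cρ = 6.2/7.1 = 0.8732
P₀ = [ Σₙ₌₀^3 aⁿ/n! + a^4/(4!(1-ρ)) ]⁻¹
Σ = a^0/0! + a^1/1! + a^2/2! + a^3/3! = 1.0000 + 0.8732 + 0.3813 + 0.1110 = 2.3655
a^4/(4!(1-ρ)) = 0.58148/(24 × 0.78169) = 0.03099
P₀ = 1/(2.3655 + 0.03099) = 0.4173
Lq = P₀·a^4·ρ / (4!(1-ρ)²) = 0.4173 × 0.5815 × 0.2183 / (24 × 0.6110) = 0.003612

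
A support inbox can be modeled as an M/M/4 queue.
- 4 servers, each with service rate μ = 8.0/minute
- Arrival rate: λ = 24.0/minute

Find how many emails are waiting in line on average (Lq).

Traffic intensity: ρ = λ/(cμ) = 24.0/(4×8.0) = 0.7500
Since ρ = 0.7500 < 1, system is stable.
Offered load a = λ/μ = cρ = 24.0/8.0 = 3.0000
P₀ = [ Σₙ₌₀^3 aⁿ/n! + a^4/(4!(1-ρ)) ]⁻¹
Σ = a^0/0! + a^1/1! + a^2/2! + a^3/3! = 1.0000 + 3.0000 + 4.5000 + 4.5000 = 13.0000
a^4/(4!(1-ρ)) = 81.0000/(24 × 0.2500) = 13.5000
P₀ = 1/(13.0000 + 13.5000) = 0.03774
Lq = P₀·a^4·ρ / (4!(1-ρ)²) = 0.037736 × 81.0000 × 0.75000 / (24 × 0.062500) = 1.5283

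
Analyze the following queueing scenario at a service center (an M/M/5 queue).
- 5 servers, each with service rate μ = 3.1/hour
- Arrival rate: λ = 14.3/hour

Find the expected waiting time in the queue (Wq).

Traffic intensity: ρ = λ/(cμ) = 14.3/(5×3.1) = 0.9226
Since ρ = 0.9226 < 1, system is stable.
Offered load a = λ/μ = cρ = 14.3/3.1 = 4.6129
P₀ = [ Σₙ₌₀^4 aⁿ/n! + a^5/(5!(1-ρ)) ]⁻¹
Σ = a^0/0! + a^1/1! + a^2/2! + a^3/3! + a^4/4! = 1.0000 + 4.6129 + 10.6394 + 16.3596 + 18.8663 = 51.4782
a^5/(5!(1-ρ)) = 2088.6791/(120 × 0.07741935) = 224.8231
P₀ = 1/(51.4782 + 224.8231) = 0.003619
Lq = P₀·a^5·ρ / (5!(1-ρ)²) = 0.00361924 × 2088.6791 × 0.922581 / (120 × 0.00599376) = 9.6965
Wq = Lq/λ = 9.6965/14.3 = 0.6781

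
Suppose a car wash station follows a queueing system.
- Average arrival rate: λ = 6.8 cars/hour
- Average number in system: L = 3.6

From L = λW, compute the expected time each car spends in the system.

Little's Law: L = λW, so W = L/λ
W = 3.6/6.8 = 0.5294 hours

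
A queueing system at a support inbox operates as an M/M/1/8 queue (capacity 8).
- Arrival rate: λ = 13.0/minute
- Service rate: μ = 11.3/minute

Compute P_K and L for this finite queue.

ρ = λ/μ = 13.0/11.3 = 1.15044
P₀ = (1-ρ)/(1-ρ^(K+1)) = (1-1.15044)/(1-1.15044^9) = -0.15044/-2.5300 = 0.05946
P_K = P₀×ρ^K = 0.059462 × 1.15044^8 = 0.059462 × 3.0684 = 0.1825
Blocking probability P_8 = 0.1825 (18.25%)
L = ρ[1 - (K+1)ρ^K + Kρ^(K+1)] / [(1-ρ)(1-ρ^(K+1))]
L = 1.15044 × (1 - 9×3.06840 + 8×3.53001) / ((1 - 1.15044) × (1 - 3.53001)) = 4.9101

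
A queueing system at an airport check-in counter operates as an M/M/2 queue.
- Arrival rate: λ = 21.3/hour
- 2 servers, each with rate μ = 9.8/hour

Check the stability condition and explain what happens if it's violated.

Stability requires ρ = λ/(cμ) < 1
ρ = 21.3/(2 × 9.8) = 21.3/19.60 = 1.0867
Since 1.0867 ≥ 1, the system is UNSTABLE.
Need c > λ/μ = 21.3/9.8 = 2.17.
Minimum servers needed: c = 3.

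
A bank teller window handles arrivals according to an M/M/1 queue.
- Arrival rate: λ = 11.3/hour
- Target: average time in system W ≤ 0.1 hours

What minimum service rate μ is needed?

For M/M/1: W = 1/(μ-λ)
Need W ≤ 0.1, so 1/(μ-λ) ≤ 0.1
μ - λ ≥ 1/0.1 = 10.0000
μ ≥ 11.3 + 10.0000 = 21.3000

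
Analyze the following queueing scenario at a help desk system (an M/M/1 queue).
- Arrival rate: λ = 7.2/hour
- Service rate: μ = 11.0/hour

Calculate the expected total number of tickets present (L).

ρ = λ/μ = 7.2/11.0 = 0.6545
For M/M/1: L = λ/(μ-λ)
L = 7.2/(11.0-7.2) = 7.2/3.80
L = 1.8947 tickets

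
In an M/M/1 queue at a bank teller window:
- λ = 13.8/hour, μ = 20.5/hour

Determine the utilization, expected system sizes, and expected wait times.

Step 1: ρ = λ/μ = 13.8/20.5 = 0.6732
Step 2: L = λ/(μ-λ) = 13.8/6.70 = 2.0597
Step 3: Lq = λ²/(μ(μ-λ)) = 190.44/(20.5×6.70) = 1.3865
Step 4: W = 1/(μ-λ) = 1/6.70 = 0.149254
Step 5: Wq = λ/(μ(μ-λ)) = 13.8/(20.5×6.70) = 0.1005
Step 6: P(0) = 1-ρ = 0.3268
Verify: L = λW = 13.8×0.149254 = 2.0597 ✔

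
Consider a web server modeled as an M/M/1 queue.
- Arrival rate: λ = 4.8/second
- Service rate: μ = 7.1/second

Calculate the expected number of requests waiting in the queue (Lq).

ρ = λ/μ = 4.8/7.1 = 0.6761
For M/M/1: Lq = λ²/(μ(μ-λ))
Lq = 23.04/(7.1 × 2.30)
Lq = 1.4109 requests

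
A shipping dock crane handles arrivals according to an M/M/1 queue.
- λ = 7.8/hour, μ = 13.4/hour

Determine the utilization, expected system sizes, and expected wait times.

Step 1: ρ = λ/μ = 7.8/13.4 = 0.5821
Step 2: L = λ/(μ-λ) = 7.8/5.60 = 1.3929
Step 3: Lq = λ²/(μ(μ-λ)) = 60.84/(13.4×5.60) = 0.8108
Step 4: W = 1/(μ-λ) = 1/5.60 = 0.178571
Step 5: Wq = λ/(μ(μ-λ)) = 7.8/(13.4×5.60) = 0.1039
Step 6: P(0) = 1-ρ = 0.4179
Verify: L = λW = 7.8×0.178571 = 1.3929 ✔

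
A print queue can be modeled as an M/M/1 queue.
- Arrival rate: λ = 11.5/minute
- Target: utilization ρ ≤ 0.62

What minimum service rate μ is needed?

ρ = λ/μ, so μ = λ/ρ
μ ≥ 11.5/0.62 = 18.5484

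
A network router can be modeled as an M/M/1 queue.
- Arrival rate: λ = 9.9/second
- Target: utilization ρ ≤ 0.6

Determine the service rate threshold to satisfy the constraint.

ρ = λ/μ, so μ = λ/ρ
μ ≥ 9.9/0.6 = 16.5000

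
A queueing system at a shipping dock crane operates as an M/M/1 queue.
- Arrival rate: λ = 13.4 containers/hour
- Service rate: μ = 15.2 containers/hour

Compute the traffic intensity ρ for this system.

Server utilization: ρ = λ/μ
ρ = 13.4/15.2 = 0.8816
The server is busy 88.16% of the time.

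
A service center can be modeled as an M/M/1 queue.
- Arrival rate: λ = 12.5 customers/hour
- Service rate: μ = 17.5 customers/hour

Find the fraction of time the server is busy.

Server utilization: ρ = λ/μ
ρ = 12.5/17.5 = 0.7143
The server is busy 71.43% of the time.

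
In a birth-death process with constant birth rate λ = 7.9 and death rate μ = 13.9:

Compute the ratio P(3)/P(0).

For constant rates: P(n)/P(0) = (λ/μ)^n
P(3)/P(0) = (7.9/13.9)^3 = 0.56835^3 = 0.1836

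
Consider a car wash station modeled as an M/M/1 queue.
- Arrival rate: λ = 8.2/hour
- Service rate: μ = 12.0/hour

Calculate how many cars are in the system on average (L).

ρ = λ/μ = 8.2/12.0 = 0.6833
For M/M/1: L = λ/(μ-λ)
L = 8.2/(12.0-8.2) = 8.2/3.80
L = 2.1579 cars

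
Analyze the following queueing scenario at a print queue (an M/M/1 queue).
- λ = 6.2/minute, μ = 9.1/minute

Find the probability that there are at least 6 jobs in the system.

ρ = λ/μ = 6.2/9.1 = 0.6813
P(N ≥ n) = ρⁿ
P(N ≥ 6) = 0.6813^6
P(N ≥ 6) = 0.1000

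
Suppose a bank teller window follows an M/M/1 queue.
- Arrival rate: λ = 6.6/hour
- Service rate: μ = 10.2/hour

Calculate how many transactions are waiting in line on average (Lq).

ρ = λ/μ = 6.6/10.2 = 0.6471
For M/M/1: Lq = λ²/(μ(μ-λ))
Lq = 43.56/(10.2 × 3.60)
Lq = 1.1863 transactions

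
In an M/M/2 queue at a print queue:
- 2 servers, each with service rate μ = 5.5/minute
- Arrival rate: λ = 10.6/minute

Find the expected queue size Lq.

Traffic intensity: ρ = λ/(cμ) = 10.6/(2×5.5) = 0.9636
Since ρ = 0.9636 < 1, system is stable.
Offered load a = λ/μ = cρ = 10.6/5.5 = 1.9273
P₀ = [ Σₙ₌₀^1 aⁿ/n! + a^2/(2!(1-ρ)) ]⁻¹
Σ = a^0/0! + a^1/1! = 1.0000 + 1.9273 = 2.9273
a^2/(2!(1-ρ)) = 3.714380/(2 × 0.03636364) = 51.0727
P₀ = 1/(2.9273 + 51.0727) = 0.01852
Lq = P₀·a^2·ρ / (2!(1-ρ)²) = 0.0185185 × 3.71438 × 0.963636 / (2 × 0.00132231) = 25.0635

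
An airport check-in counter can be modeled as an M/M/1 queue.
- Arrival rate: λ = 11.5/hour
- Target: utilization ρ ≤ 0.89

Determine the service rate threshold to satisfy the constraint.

ρ = λ/μ, so μ = λ/ρ
μ ≥ 11.5/0.89 = 12.9213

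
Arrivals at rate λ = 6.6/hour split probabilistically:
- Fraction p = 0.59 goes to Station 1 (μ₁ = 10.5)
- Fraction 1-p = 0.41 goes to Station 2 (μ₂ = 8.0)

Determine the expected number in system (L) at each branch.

Effective rates: λ₁ = 6.6×0.59 = 3.894, λ₂ = 6.6×0.41 = 2.706
Station 1: ρ₁ = 3.894/10.5 = 0.37086, L₁ = ρ₁/(1-ρ₁) = 0.37086/(1-0.37086) = 0.5895
Station 2: ρ₂ = 2.706/8.0 = 0.33825, L₂ = ρ₂/(1-ρ₂) = 0.33825/(1-0.33825) = 0.5111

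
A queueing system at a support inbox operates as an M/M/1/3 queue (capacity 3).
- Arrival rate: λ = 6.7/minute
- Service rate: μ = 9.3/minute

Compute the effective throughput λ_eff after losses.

ρ = λ/μ = 6.7/9.3 = 0.72043
P₀ = (1-ρ)/(1-ρ^(K+1)) = (1-0.72043)/(1-0.72043^4) = 0.27957/0.73062 = 0.3826
P_K = P₀×ρ^K = 0.3826 × 0.72043^3 = 0.3826 × 0.3739 = 0.1431
λ_eff = λ(1-P_K) = 6.7 × (1 - 0.14308) = 6.7 × 0.85692 = 5.7414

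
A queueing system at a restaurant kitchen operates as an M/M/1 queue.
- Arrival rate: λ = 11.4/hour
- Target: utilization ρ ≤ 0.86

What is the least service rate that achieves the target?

ρ = λ/μ, so μ = λ/ρ
μ ≥ 11.4/0.86 = 13.2558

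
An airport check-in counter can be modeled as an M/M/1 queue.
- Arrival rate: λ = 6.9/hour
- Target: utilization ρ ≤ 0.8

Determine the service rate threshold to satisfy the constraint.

ρ = λ/μ, so μ = λ/ρ
μ ≥ 6.9/0.8 = 8.6250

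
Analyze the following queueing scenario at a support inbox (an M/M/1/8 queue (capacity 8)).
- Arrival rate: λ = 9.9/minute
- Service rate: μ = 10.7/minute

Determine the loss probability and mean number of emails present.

ρ = λ/μ = 9.9/10.7 = 0.925234
P₀ = (1-ρ)/(1-ρ^(K+1)) = (1-0.925234)/(1-0.925234^9) = 0.07477/0.5031 = 0.1486
P_K = P₀×ρ^K = 0.14861 × 0.925234^8 = 0.14861 × 0.53705 = 0.07981
Blocking probability P_8 = 0.07981 (7.98%)
L = ρ[1 - (K+1)ρ^K + Kρ^(K+1)] / [(1-ρ)(1-ρ^(K+1))]
L = 0.925234 × (1 - 9×0.5370475 + 8×0.4968946) / ((1 - 0.925234) × (1 - 0.4968946)) = 3.4862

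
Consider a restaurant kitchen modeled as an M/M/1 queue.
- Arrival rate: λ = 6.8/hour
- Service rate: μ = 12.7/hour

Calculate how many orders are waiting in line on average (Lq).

ρ = λ/μ = 6.8/12.7 = 0.5354
For M/M/1: Lq = λ²/(μ(μ-λ))
Lq = 46.24/(12.7 × 5.90)
Lq = 0.6171 orders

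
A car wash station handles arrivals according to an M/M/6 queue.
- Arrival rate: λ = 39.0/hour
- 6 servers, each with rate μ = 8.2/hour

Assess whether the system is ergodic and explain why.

Stability requires ρ = λ/(cμ) < 1
ρ = 39.0/(6 × 8.2) = 39.0/49.20 = 0.7927
Since 0.7927 < 1, the system is STABLE.
The servers are busy 79.27% of the time.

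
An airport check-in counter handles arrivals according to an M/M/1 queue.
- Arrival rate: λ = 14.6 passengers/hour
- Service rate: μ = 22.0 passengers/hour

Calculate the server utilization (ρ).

Server utilization: ρ = λ/μ
ρ = 14.6/22.0 = 0.6636
The server is busy 66.36% of the time.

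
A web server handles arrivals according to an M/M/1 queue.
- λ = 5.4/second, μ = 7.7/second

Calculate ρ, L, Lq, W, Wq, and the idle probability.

Step 1: ρ = λ/μ = 5.4/7.7 = 0.7013
Step 2: L = λ/(μ-λ) = 5.4/2.30 = 2.3478
Step 3: Lq = λ²/(μ(μ-λ)) = 29.16/(7.7×2.30) = 1.6465
Step 4: W = 1/(μ-λ) = 1/2.30 = 0.43478
Step 5: Wq = λ/(μ(μ-λ)) = 5.4/(7.7×2.30) = 0.3049
Step 6: P(0) = 1-ρ = 0.2987
Verify: L = λW = 5.4×0.43478 = 2.3478 ✔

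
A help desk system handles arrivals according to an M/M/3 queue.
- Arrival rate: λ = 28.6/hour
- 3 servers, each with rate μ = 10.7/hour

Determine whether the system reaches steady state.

Stability requires ρ = λ/(cμ) < 1
ρ = 28.6/(3 × 10.7) = 28.6/32.10 = 0.8910
Since 0.8910 < 1, the system is STABLE.
The servers are busy 89.10% of the time.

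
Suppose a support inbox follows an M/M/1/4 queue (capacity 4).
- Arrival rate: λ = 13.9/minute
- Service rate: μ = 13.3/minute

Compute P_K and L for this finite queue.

ρ = λ/μ = 13.9/13.3 = 1.0451
P₀ = (1-ρ)/(1-ρ^(K+1)) = (1-1.0451)/(1-1.0451^5) = -0.045100/-0.24678 = 0.1828
P_K = P₀×ρ^K = 0.18276 × 1.0451^4 = 0.18276 × 1.1930 = 0.2180
Blocking probability P_4 = 0.2180 (21.80%)
L = ρ[1 - (K+1)ρ^K + Kρ^(K+1)] / [(1-ρ)(1-ρ^(K+1))]
L = 1.0451 × (1 - 5×1.1929751 + 4×1.2467783) / ((1 - 1.0451) × (1 - 1.2467783)) = 2.0882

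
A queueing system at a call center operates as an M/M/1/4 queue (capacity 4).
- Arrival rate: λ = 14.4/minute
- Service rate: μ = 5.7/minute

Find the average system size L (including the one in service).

ρ = λ/μ = 14.4/5.7 = 2.5263
P₀ = (1-ρ)/(1-ρ^(K+1)) = (1-2.5263)/(1-2.5263^5) = -1.5263/-101.9022 = 0.01498
P_K = P₀×ρ^K = 0.014978 × 2.5263^4 = 0.014978 × 40.7324 = 0.6101
L = ρ[1 - (K+1)ρ^K + Kρ^(K+1)] / [(1-ρ)(1-ρ^(K+1))]
L = 2.5263 × (1 - 5×40.7324 + 4×102.9022) / ((1 - 2.5263) × (1 - 102.9022)) = 3.3939 calls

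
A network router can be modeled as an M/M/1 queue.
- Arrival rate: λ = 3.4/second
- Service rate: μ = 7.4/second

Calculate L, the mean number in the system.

ρ = λ/μ = 3.4/7.4 = 0.4595
For M/M/1: L = λ/(μ-λ)
L = 3.4/(7.4-3.4) = 3.4/4.00
L = 0.8500 packets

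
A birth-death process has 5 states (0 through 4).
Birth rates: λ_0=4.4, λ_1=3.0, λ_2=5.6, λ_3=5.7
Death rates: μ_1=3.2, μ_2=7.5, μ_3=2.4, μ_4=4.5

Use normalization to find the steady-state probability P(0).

Ratios P(n)/P(0) = (λ₀···λₙ₋₁)/(μ₁···μₙ):
P(1)/P(0) = (4.4)/(3.2) = 1.3750
P(2)/P(0) = (4.4×3.0)/(3.2×7.5) = 0.5500
P(3)/P(0) = (4.4×3.0×5.6)/(3.2×7.5×2.4) = 1.2833
P(4)/P(0) = (4.4×3.0×5.6×5.7)/(3.2×7.5×2.4×4.5) = 1.6256

Normalization: ∑ P(n) = 1
P(0) × (1.0000 + 1.3750 + 0.5500 + 1.2833 + 1.6256) = 1
P(0) × 5.8339 = 1
P(0) = 1/5.8339 = 0.1714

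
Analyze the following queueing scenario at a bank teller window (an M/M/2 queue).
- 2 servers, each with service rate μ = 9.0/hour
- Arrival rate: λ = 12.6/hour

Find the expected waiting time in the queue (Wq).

Traffic intensity: ρ = λ/(cμ) = 12.6/(2×9.0) = 0.7000
Since ρ = 0.7000 < 1, system is stable.
Offered load a = λ/μ = cρ = 12.6/9.0 = 1.4000
P₀ = [ Σₙ₌₀^1 aⁿ/n! + a^2/(2!(1-ρ)) ]⁻¹
Σ = a^0/0! + a^1/1! = 1.0000 + 1.4000 = 2.4000
a^2/(2!(1-ρ)) = 1.9600/(2 × 0.3000) = 3.2667
P₀ = 1/(2.4000 + 3.2667) = 0.1765
Lq = P₀·a^2·ρ / (2!(1-ρ)²) = 0.17647 × 1.9600 × 0.70000 / (2 × 0.090000) = 1.3451
Wq = Lq/λ = 1.3451/12.6 = 0.1068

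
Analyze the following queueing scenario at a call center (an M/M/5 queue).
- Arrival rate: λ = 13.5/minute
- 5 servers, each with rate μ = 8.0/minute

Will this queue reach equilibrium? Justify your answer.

Stability requires ρ = λ/(cμ) < 1
ρ = 13.5/(5 × 8.0) = 13.5/40.00 = 0.3375
Since 0.3375 < 1, the system is STABLE.
The servers are busy 33.75% of the time.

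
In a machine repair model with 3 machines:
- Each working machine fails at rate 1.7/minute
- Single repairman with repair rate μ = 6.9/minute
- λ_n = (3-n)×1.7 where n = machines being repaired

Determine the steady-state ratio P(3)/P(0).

P(3)/P(0) = ∏_{i=0}^{3-1} λ_i/μ_{i+1}
= (3-0)×1.7/6.9 × (3-1)×1.7/6.9 × (3-2)×1.7/6.9
= 0.08973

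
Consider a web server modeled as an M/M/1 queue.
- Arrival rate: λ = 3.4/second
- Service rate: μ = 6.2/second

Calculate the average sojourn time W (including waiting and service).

First, compute utilization: ρ = λ/μ = 3.4/6.2 = 0.5484
For M/M/1: W = 1/(μ-λ)
W = 1/(6.2-3.4) = 1/2.80
W = 0.3571 seconds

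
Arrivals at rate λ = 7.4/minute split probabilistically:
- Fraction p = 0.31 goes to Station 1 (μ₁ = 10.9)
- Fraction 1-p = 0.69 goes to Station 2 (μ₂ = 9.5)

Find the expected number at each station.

Effective rates: λ₁ = 7.4×0.31 = 2.294, λ₂ = 7.4×0.69 = 5.106
Station 1: ρ₁ = 2.294/10.9 = 0.2105, L₁ = ρ₁/(1-ρ₁) = 0.2105/(1-0.2105) = 0.2666
Station 2: ρ₂ = 5.106/9.5 = 0.53747, L₂ = ρ₂/(1-ρ₂) = 0.53747/(1-0.53747) = 1.1620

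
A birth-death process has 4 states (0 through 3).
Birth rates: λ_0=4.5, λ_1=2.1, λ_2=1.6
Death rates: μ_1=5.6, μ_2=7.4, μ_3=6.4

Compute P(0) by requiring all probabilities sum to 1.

Ratios P(n)/P(0) = (λ₀···λₙ₋₁)/(μ₁···μₙ):
P(1)/P(0) = (4.5)/(5.6) = 0.8036
P(2)/P(0) = (4.5×2.1)/(5.6×7.4) = 0.2280
P(3)/P(0) = (4.5×2.1×1.6)/(5.6×7.4×6.4) = 0.05701

Normalization: ∑ P(n) = 1
P(0) × (1.0000 + 0.8036 + 0.2280 + 0.05701) = 1
P(0) × 2.0886 = 1
P(0) = 1/2.0886 = 0.4788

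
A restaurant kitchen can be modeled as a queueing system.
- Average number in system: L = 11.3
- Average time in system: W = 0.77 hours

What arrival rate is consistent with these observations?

Little's Law: L = λW, so λ = L/W
λ = 11.3/0.77 = 14.6753 orders/hour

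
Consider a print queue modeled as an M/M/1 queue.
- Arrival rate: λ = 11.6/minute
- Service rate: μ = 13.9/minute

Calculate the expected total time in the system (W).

First, compute utilization: ρ = λ/μ = 11.6/13.9 = 0.8345
For M/M/1: W = 1/(μ-λ)
W = 1/(13.9-11.6) = 1/2.30
W = 0.4348 minutes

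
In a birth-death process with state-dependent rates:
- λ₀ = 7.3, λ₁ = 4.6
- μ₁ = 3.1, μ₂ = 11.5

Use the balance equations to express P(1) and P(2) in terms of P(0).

Balance equations:
State 0: λ₀P₀ = μ₁P₁ → P₁ = (λ₀/μ₁)P₀ = (7.3/3.1)P₀ = 2.3548P₀
State 1: P₂ = (λ₀λ₁)/(μ₁μ₂)P₀ = (7.3×4.6)/(3.1×11.5)P₀ = 0.9419P₀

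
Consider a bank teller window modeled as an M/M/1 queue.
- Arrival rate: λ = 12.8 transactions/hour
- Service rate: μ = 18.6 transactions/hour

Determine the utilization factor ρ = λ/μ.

Server utilization: ρ = λ/μ
ρ = 12.8/18.6 = 0.6882
The server is busy 68.82% of the time.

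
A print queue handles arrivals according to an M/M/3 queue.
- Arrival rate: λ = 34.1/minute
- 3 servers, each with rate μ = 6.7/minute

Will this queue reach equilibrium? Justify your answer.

Stability requires ρ = λ/(cμ) < 1
ρ = 34.1/(3 × 6.7) = 34.1/20.10 = 1.6965
Since 1.6965 ≥ 1, the system is UNSTABLE.
Need c > λ/μ = 34.1/6.7 = 5.09.
Minimum servers needed: c = 6.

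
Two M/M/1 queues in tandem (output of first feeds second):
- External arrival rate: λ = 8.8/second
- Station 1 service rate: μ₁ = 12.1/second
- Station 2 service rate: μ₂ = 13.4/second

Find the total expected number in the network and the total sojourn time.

By Jackson's theorem, each station behaves as independent M/M/1.
Station 1: ρ₁ = 8.8/12.1 = 0.7273, L₁ = ρ₁/(1-ρ₁) = λ/(μ₁-λ) = 8.8/3.30 = 2.6667
Station 2: ρ₂ = 8.8/13.4 = 0.6567, L₂ = ρ₂/(1-ρ₂) = λ/(μ₂-λ) = 8.8/4.60 = 1.9130
Total: L = L₁ + L₂ = 2.6667 + 1.9130 = 4.5797
W = L/λ = 4.5797/8.8 = 0.5204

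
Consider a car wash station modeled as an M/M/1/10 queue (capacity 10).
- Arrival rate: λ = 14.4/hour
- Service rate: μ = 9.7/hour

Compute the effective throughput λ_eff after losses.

ρ = λ/μ = 14.4/9.7 = 1.484536
P₀ = (1-ρ)/(1-ρ^(K+1)) = (1-1.484536)/(1-1.484536^11) = -0.48454/-76.1788 = 0.006361
P_K = P₀×ρ^K = 0.006361 × 1.484536^10 = 0.006361 × 51.9885 = 0.3307
λ_eff = λ(1-P_K) = 14.4 × (1 - 0.330673) = 14.4 × 0.669327 = 9.6383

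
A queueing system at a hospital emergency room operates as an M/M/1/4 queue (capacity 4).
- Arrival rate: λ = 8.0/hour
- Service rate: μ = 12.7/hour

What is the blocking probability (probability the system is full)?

ρ = λ/μ = 8.0/12.7 = 0.6299
P₀ = (1-ρ)/(1-ρ^(K+1)) = (1-0.6299)/(1-0.6299^5) = 0.37010/0.90084 = 0.4108
P_K = P₀×ρ^K = 0.41084 × 0.6299^4 = 0.41084 × 0.15743 = 0.06468
Blocking probability = 6.47%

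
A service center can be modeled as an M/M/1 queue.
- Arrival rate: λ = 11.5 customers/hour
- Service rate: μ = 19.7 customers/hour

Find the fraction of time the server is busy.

Server utilization: ρ = λ/μ
ρ = 11.5/19.7 = 0.5838
The server is busy 58.38% of the time.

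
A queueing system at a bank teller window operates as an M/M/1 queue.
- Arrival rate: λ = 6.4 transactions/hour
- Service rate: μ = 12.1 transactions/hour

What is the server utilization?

Server utilization: ρ = λ/μ
ρ = 6.4/12.1 = 0.5289
The server is busy 52.89% of the time.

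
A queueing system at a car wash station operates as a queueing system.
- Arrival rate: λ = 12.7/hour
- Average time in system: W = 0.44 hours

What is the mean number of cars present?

Little's Law: L = λW
L = 12.7 × 0.44 = 5.5880 cars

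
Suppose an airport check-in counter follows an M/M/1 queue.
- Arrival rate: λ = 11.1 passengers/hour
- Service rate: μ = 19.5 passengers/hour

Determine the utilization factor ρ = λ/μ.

Server utilization: ρ = λ/μ
ρ = 11.1/19.5 = 0.5692
The server is busy 56.92% of the time.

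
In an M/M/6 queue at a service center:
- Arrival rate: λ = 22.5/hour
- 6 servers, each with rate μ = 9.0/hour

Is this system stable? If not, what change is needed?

Stability requires ρ = λ/(cμ) < 1
ρ = 22.5/(6 × 9.0) = 22.5/54.00 = 0.4167
Since 0.4167 < 1, the system is STABLE.
The servers are busy 41.67% of the time.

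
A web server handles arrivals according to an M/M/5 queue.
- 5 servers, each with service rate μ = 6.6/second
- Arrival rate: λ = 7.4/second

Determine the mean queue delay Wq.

Traffic intensity: ρ = λ/(cμ) = 7.4/(5×6.6) = 0.2242
Since ρ = 0.2242 < 1, system is stable.
Offered load a = λ/μ = cρ = 7.4/6.6 = 1.1212
P₀ = [ Σₙ₌₀^4 aⁿ/n! + a^5/(5!(1-ρ)) ]⁻¹
Σ = a^0/0! + a^1/1! + a^2/2! + a^3/3! + a^4/4! = 1.0000 + 1.1212 + 0.6286 + 0.2349 + 0.06585 = 3.0505
a^5/(5!(1-ρ)) = 1.7719/(120 × 0.7758) = 0.01903
P₀ = 1/(3.0505 + 0.01903) = 0.3258
Lq = P₀·a^5·ρ / (5!(1-ρ)²) = 0.3258 × 1.7719 × 0.2242 / (120 × 0.6018) = 0.001792
Wq = Lq/λ = 0.001792/7.4 = 0.0002422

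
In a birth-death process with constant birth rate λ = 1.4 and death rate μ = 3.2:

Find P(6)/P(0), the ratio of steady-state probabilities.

For constant rates: P(n)/P(0) = (λ/μ)^n
P(6)/P(0) = (1.4/3.2)^6 = 0.4375^6 = 0.007012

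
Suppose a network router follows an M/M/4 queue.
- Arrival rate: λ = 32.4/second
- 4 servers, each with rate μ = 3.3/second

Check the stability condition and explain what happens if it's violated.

Stability requires ρ = λ/(cμ) < 1
ρ = 32.4/(4 × 3.3) = 32.4/13.20 = 2.4545
Since 2.4545 ≥ 1, the system is UNSTABLE.
Need c > λ/μ = 32.4/3.3 = 9.82.
Minimum servers needed: c = 10.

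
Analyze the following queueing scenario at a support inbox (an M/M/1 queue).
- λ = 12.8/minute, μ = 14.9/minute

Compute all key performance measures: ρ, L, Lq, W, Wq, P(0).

Step 1: ρ = λ/μ = 12.8/14.9 = 0.8591
Step 2: L = λ/(μ-λ) = 12.8/2.10 = 6.0952
Step 3: Lq = λ²/(μ(μ-λ)) = 163.84/(14.9×2.10) = 5.2362
Step 4: W = 1/(μ-λ) = 1/2.10 = 0.47619
Step 5: Wq = λ/(μ(μ-λ)) = 12.8/(14.9×2.10) = 0.4091
Step 6: P(0) = 1-ρ = 0.1409
Verify: L = λW = 12.8×0.47619 = 6.0952 ✔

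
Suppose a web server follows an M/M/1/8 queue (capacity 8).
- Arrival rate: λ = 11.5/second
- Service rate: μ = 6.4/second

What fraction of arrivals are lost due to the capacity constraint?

ρ = λ/μ = 11.5/6.4 = 1.79688
P₀ = (1-ρ)/(1-ρ^(K+1)) = (1-1.79688)/(1-1.79688^9) = -0.7969/-194.2863 = 0.004102
P_K = P₀×ρ^K = 0.004102 × 1.79688^8 = 0.004102 × 108.6807 = 0.4458
Blocking probability = 44.58%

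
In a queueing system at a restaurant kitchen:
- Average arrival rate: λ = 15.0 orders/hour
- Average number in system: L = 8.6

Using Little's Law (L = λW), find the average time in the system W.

Little's Law: L = λW, so W = L/λ
W = 8.6/15.0 = 0.5733 hours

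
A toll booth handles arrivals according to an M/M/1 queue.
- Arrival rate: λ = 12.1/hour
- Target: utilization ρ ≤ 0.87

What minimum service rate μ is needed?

ρ = λ/μ, so μ = λ/ρ
μ ≥ 12.1/0.87 = 13.9080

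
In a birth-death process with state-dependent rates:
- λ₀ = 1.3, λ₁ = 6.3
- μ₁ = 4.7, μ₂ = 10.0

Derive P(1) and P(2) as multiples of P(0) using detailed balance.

Balance equations:
State 0: λ₀P₀ = μ₁P₁ → P₁ = (λ₀/μ₁)P₀ = (1.3/4.7)P₀ = 0.2766P₀
State 1: P₂ = (λ₀λ₁)/(μ₁μ₂)P₀ = (1.3×6.3)/(4.7×10.0)P₀ = 0.1743P₀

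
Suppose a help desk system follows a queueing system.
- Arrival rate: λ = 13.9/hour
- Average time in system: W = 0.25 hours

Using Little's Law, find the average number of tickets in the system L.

Little's Law: L = λW
L = 13.9 × 0.25 = 3.4750 tickets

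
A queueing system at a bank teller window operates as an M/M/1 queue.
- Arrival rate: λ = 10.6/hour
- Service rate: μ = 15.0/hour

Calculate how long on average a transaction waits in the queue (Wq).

First, compute utilization: ρ = λ/μ = 10.6/15.0 = 0.7067
For M/M/1: Wq = λ/(μ(μ-λ))
Wq = 10.6/(15.0 × (15.0-10.6))
Wq = 10.6/(15.0 × 4.40)
Wq = 0.1606 hours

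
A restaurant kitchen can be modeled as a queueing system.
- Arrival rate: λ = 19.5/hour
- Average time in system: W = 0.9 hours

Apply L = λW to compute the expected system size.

Little's Law: L = λW
L = 19.5 × 0.9 = 17.5500 orders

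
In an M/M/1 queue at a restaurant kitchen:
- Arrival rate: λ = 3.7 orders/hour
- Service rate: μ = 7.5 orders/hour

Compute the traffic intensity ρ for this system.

Server utilization: ρ = λ/μ
ρ = 3.7/7.5 = 0.4933
The server is busy 49.33% of the time.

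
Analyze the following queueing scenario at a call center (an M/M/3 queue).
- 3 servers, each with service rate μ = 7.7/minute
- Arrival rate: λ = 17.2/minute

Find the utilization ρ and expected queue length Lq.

Traffic intensity: ρ = λ/(cμ) = 17.2/(3×7.7) = 0.7446
Since ρ = 0.7446 < 1, system is stable.
Offered load a = λ/μ = cρ = 17.2/7.7 = 2.2338
P₀ = [ Σₙ₌₀^2 aⁿ/n! + a^3/(3!(1-ρ)) ]⁻¹
Σ = a^0/0! + a^1/1! + a^2/2! = 1.00000 + 2.23377 + 2.49486 = 5.7286
a^3/(3!(1-ρ)) = 11.1458/(6 × 0.25541) = 7.2731
P₀ = 1/(5.7286 + 7.2731) = 0.07691
Lq = P₀·a^3·ρ / (3!(1-ρ)²) = 0.076913 × 11.1458 × 0.74459 / (6 × 0.065235) = 1.6308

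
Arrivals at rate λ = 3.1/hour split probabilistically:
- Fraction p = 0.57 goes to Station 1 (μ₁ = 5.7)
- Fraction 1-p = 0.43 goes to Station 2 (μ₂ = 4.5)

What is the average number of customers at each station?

Effective rates: λ₁ = 3.1×0.57 = 1.767, λ₂ = 3.1×0.43 = 1.333
Station 1: ρ₁ = 1.767/5.7 = 0.3100, L₁ = ρ₁/(1-ρ₁) = 0.3100/(1-0.3100) = 0.4493
Station 2: ρ₂ = 1.333/4.5 = 0.2962, L₂ = ρ₂/(1-ρ₂) = 0.2962/(1-0.2962) = 0.4209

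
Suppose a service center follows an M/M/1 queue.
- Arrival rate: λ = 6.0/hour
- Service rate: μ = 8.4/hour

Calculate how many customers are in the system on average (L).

ρ = λ/μ = 6.0/8.4 = 0.7143
For M/M/1: L = λ/(μ-λ)
L = 6.0/(8.4-6.0) = 6.0/2.40
L = 2.5000 customers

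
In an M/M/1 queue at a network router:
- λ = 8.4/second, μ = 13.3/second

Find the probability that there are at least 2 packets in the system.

ρ = λ/μ = 8.4/13.3 = 0.6316
P(N ≥ n) = ρⁿ
P(N ≥ 2) = 0.6316^2
P(N ≥ 2) = 0.3989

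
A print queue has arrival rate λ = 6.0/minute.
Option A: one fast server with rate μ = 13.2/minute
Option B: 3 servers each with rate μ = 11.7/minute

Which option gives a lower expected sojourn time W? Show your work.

Option A: single server μ = 13.2 (M/M/1)
  ρ_A = 6.0/13.2 = 0.4545
  W_A = 1/(μ-λ) = 1/(13.2-6.0) = 1/7.20 = 0.1389

Option B: 3 servers μ = 11.7 (M/M/3)
  ρ_B = λ/(cμ) = 6.0/(3×11.7) = 0.1709
  Offered load a = λ/μ = cρ = 6.0/11.7 = 0.5128
  P₀ = [ Σₙ₌₀^2 aⁿ/n! + a^3/(3!(1-ρ)) ]⁻¹
  Σ = a^0/0! + a^1/1! + a^2/2! = 1.0000 + 0.5128 + 0.1315 = 1.6443
  a^3/(3!(1-ρ)) = 0.13486/(6 × 0.82906) = 0.02711
  P₀ = 1/(1.6443 + 0.02711) = 0.5983
  Lq = P₀·a^3·ρ / (3!(1-ρ)²) = 0.59829 × 0.13486 × 0.17094 / (6 × 0.68734) = 0.003344
  Wq_B = Lq/λ = 0.0033445/6.0 = 0.0005574
  W_B = Wq_B + 1/μ = 0.0005574 + 0.08547 = 0.08603

Since W_B = 0.08603 < W_A = 0.1389, Option B (multiple servers) has the shorter time in system.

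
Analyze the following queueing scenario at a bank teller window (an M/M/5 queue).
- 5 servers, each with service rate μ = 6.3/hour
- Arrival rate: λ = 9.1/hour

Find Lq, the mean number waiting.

Traffic intensity: ρ = λ/(cμ) = 9.1/(5×6.3) = 0.2889
Since ρ = 0.2889 < 1, system is stable.
Offered load a = λ/μ = cρ = 9.1/6.3 = 1.4444
P₀ = [ Σₙ₌₀^4 aⁿ/n! + a^5/(5!(1-ρ)) ]⁻¹
Σ = a^0/0! + a^1/1! + a^2/2! + a^3/3! + a^4/4! = 1.0000 + 1.4444 + 1.0432 + 0.5023 + 0.1814 = 4.1713
a^5/(5!(1-ρ)) = 6.2879/(120 × 0.7111) = 0.07369
P₀ = 1/(4.1713 + 0.07369) = 0.2356
Lq = P₀·a^5·ρ / (5!(1-ρ)²) = 0.23557 × 6.2879 × 0.28889 / (120 × 0.50568) = 0.007052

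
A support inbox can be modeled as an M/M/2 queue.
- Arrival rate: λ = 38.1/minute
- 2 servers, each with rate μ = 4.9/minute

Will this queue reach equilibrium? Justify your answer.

Stability requires ρ = λ/(cμ) < 1
ρ = 38.1/(2 × 4.9) = 38.1/9.80 = 3.8878
Since 3.8878 ≥ 1, the system is UNSTABLE.
Need c > λ/μ = 38.1/4.9 = 7.78.
Minimum servers needed: c = 8.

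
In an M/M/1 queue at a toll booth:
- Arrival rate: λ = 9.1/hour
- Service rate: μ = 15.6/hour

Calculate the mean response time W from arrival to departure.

First, compute utilization: ρ = λ/μ = 9.1/15.6 = 0.5833
For M/M/1: W = 1/(μ-λ)
W = 1/(15.6-9.1) = 1/6.50
W = 0.1538 hours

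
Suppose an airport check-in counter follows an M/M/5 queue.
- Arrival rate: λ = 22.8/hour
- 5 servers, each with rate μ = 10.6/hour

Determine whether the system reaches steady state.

Stability requires ρ = λ/(cμ) < 1
ρ = 22.8/(5 × 10.6) = 22.8/53.00 = 0.4302
Since 0.4302 < 1, the system is STABLE.
The servers are busy 43.02% of the time.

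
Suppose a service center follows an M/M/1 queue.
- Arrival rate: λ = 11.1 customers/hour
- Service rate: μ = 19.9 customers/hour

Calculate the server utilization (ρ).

Server utilization: ρ = λ/μ
ρ = 11.1/19.9 = 0.5578
The server is busy 55.78% of the time.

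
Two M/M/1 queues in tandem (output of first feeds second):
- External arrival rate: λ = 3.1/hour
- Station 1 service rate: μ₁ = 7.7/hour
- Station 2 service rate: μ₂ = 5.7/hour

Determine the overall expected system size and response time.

By Jackson's theorem, each station behaves as independent M/M/1.
Station 1: ρ₁ = 3.1/7.7 = 0.4026, L₁ = ρ₁/(1-ρ₁) = λ/(μ₁-λ) = 3.1/4.60 = 0.6739
Station 2: ρ₂ = 3.1/5.7 = 0.5439, L₂ = ρ₂/(1-ρ₂) = λ/(μ₂-λ) = 3.1/2.60 = 1.1923
Total: L = L₁ + L₂ = 0.6739 + 1.1923 = 1.8662
W = L/λ = 1.8662/3.1 = 0.6020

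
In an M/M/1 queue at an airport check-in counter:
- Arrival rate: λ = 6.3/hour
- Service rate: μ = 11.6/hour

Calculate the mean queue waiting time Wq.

First, compute utilization: ρ = λ/μ = 6.3/11.6 = 0.5431
For M/M/1: Wq = λ/(μ(μ-λ))
Wq = 6.3/(11.6 × (11.6-6.3))
Wq = 6.3/(11.6 × 5.30)
Wq = 0.1025 hours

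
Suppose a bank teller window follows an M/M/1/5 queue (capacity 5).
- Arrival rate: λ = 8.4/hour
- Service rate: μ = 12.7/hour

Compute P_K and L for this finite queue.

ρ = λ/μ = 8.4/12.7 = 0.66142
P₀ = (1-ρ)/(1-ρ^(K+1)) = (1-0.66142)/(1-0.66142^6) = 0.3386/0.9163 = 0.3695
P_K = P₀×ρ^K = 0.3695 × 0.66142^5 = 0.3695 × 0.1266 = 0.04678
Blocking probability P_5 = 0.04678 (4.68%)
L = ρ[1 - (K+1)ρ^K + Kρ^(K+1)] / [(1-ρ)(1-ρ^(K+1))]
L = 0.66142 × (1 - 6×0.12659 + 5×0.083727) / ((1 - 0.66142) × (1 - 0.083727)) = 1.4052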